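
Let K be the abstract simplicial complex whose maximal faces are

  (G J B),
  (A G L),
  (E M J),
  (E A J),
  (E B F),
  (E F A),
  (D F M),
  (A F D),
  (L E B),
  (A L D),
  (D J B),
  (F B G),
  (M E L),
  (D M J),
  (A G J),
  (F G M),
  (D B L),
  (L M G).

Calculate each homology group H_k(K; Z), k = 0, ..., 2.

Fix the vertex order A < B < D < E < F < G < J < L < M and write every simplex with vertices in increasing order. Then dim K = 2 and the simplices of K are:

  0-simplices (9): A, B, D, E, F, G, J, L, M
  1-simplices (27): AD, AE, AF, AG, AJ, AL, BD, BE, BF, BG, BJ, BL, DF, DJ, DL, DM, EF, EJ, EL, EM, FG, FM, GJ, GL, GM, JM, LM
  2-simplices (18): ADF, ADL, AEF, AEJ, AGJ, AGL, BDJ, BDL, BEF, BEL, BFG, BGJ, DFM, DJM, EJM, ELM, FGM, GLM

so the chain groups are C_0 ≅ Z^9, C_1 ≅ Z^27, C_2 ≅ Z^18.

The boundary map ∂_1: C_1 → C_0 is given by ∂[p,q] = [q] − [p]. For instance
  ∂EM = M − E.
This gives a 9×27 integer matrix of rank 8; reducing to Smith normal form yields diagonal entries (1,1,1,1,1,1,1,1).

The boundary map ∂_2: C_2 → C_1 sends each 2-simplex [p,q,r] to [q,r] − [p,r] + [p,q]. For instance
  ∂AEF = EF − AF + AE,
  ∂AGJ = GJ − AJ + AG.
The resulting 27×18 matrix has rank 17, and its Smith normal form has invariant factors (1,1,1,1,1,1,1,1,1,1,1,1,1,1,1,1,1).

Computing H_k = (kernel of ∂_k) / (image of ∂_{k+1}):

  H_0: rank C_0 − rank ∂_1 = 9 − 8 = 1, and the invariant factors of ∂_1 are all 1, so H_0 = Z.
  H_1: rank ker ∂_1 − rank ∂_2 = (27 − 8) − 17 = 2, and the invariant factors of ∂_2 are all 1, so H_1 = Z^2.
  H_2: rank ker ∂_2 − rank ∂_3 = (18 − 17) − 0 = 1, and there is no ∂_3, so H_2 = Z.

(K is a triangulation of the torus T^2.)

H_0 = Z,  H_1 = Z^2,  H_2 = Z.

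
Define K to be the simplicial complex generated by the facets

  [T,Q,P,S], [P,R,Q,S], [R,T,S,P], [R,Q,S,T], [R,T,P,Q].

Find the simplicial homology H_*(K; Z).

Fix the vertex order P < Q < R < S < T and write every simplex with vertices in increasing order. Then dim K = 3 and the simplices of K are:

  0-simplices (5): P, Q, R, S, T
  1-simplices (10): PQ, PR, PS, PT, QR, QS, QT, RS, RT, ST
  2-simplices (10): PQR, PQS, PQT, PRS, PRT, PST, QRS, QRT, QST, RST
  3-simplices (5): PQRS, PQRT, PQST, PRST, QRST

so the chain groups are C_0 ≅ Z^5, C_1 ≅ Z^10, C_2 ≅ Z^10, C_3 ≅ Z^5.

Boundary ∂_1: C_1 → C_0 sends each edge [p,q] (with p < q) to q − p.
The resulting 5×10 matrix has rank 4, and its Smith normal form has invariant factors (1,1,1,1).

The boundary map ∂_2: C_2 → C_1 sends each 2-simplex [p,q,r] to [q,r] − [p,r] + [p,q]. For instance
  ∂PST = ST − PT + PS,
  ∂PRS = RS − PS + PR.
This gives a 10×10 integer matrix of rank 6; reducing to Smith normal form yields diagonal entries (1,1,1,1,1,1).

The boundary map ∂_3: C_3 → C_2 sends each 3-simplex σ to the alternating sum Σ_i (−1)^i (σ with its i-th vertex removed). For instance
  ∂PQST = QST − PST + PQT − PQS,
  ∂PRST = RST − PST + PRT − PRS.
As a 10×5 matrix over Z this has rank 4, with invariant factors (1,1,1,1).

Computing H_k = (kernel of ∂_k) / (image of ∂_{k+1}):

  H_0: rank C_0 − rank ∂_1 = 5 − 4 = 1, and the invariant factors of ∂_1 are all 1, so H_0 ≅ Z.
  H_1: rank ker ∂_1 − rank ∂_2 = (10 − 4) − 6 = 0, and the invariant factors of ∂_2 are all 1, so H_1 ≅ 0.
  H_2: rank ker ∂_2 − rank ∂_3 = (10 − 6) − 4 = 0, and the invariant factors of ∂_3 are all 1, so H_2 ≅ 0.
  H_3: rank ker ∂_3 − rank ∂_4 = (5 − 4) − 0 = 1, and there is no ∂_4, so H_3 ≅ Z.

As a check, the Euler characteristic is 5 − 10 + 10 − 5 = 0, which agrees with 1 − 0 + 0 − 1 = 0.

H_0 = Z,  H_1 = 0,  H_2 = 0,  H_3 = Z.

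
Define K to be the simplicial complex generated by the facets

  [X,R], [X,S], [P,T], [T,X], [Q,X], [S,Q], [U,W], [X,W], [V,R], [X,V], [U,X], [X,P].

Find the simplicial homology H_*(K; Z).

Order the vertices as P < Q < R < S < T < U < V < W < X. Listing each simplex with vertices in this order, K has dimension 1 with simplices:

  0-simplices (9): P, Q, R, S, T, U, V, W, X
  1-simplices (12): PT, PX, QS, QX, RV, RX, SX, TX, UW, UX, VX, WX

so the chain groups are C_0 ≅ Z^9, C_1 ≅ Z^12.

∂_1: C_1 → C_0 maps an edge to its endpoints' difference, ∂[p,q] = q − p. For instance
  ∂TX = X − T.
As a 9×12 matrix over Z this has rank 8, with invariant factors (1,1,1,1,1,1,1,1).

Reading off H_k = ker ∂_k / im ∂_{k+1}:

  H_0: rank C_0 − rank ∂_1 = 9 − 8 = 1, and the invariant factors of ∂_1 are all 1, so H_0 ≅ Z.
  H_1: rank ker ∂_1 − rank ∂_2 = (12 − 8) − 0 = 4, and there is no ∂_2, so H_1 ≅ Z^4.

As a check, the Euler characteristic is 9 − 12 = -3, which agrees with 1 − 4 = -3.
(K is a triangulation of a wedge of 4 circles.)

H_0 = Z,  H_1 = Z^4.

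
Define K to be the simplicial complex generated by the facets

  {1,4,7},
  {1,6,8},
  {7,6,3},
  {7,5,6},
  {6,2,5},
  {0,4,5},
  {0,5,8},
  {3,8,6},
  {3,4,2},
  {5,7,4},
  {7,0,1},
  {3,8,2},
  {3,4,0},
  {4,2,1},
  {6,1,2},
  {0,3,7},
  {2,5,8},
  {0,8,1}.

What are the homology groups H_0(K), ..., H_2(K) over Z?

Take the total order 0 < 1 < 2 < 3 < 4 < 5 < 6 < 7 < 8 on the vertex set. Then K (dimension 2) consists of the simplices:

  0-simplices (9): [0], [1], [2], [3], [4], [5], [6], [7], [8]
  1-simplices (27): (27 of them)
  2-simplices (18): [0,1,7], [0,1,8], [0,3,4], [0,3,7], [0,4,5], [0,5,8], [1,2,4], [1,2,6], [1,4,7], [1,6,8], [2,3,4], [2,3,8], [2,5,6], [2,5,8], [3,6,7], [3,6,8], [4,5,7], [5,6,7]

giving chain groups C_0 ≅ Z^9, C_1 ≅ Z^27, C_2 ≅ Z^18.

The boundary map ∂_1: C_1 → C_0 maps an edge to its endpoints' difference, ∂[p,q] = q − p.
The 9×27 boundary matrix has rank 8 and Smith normal form diag(1,1,1,1,1,1,1,1).

∂_2: C_2 → C_1 acts by ∂[p,q,r] = [q,r] − [p,r] + [p,q]. For instance
  ∂[1,2,6] = [2,6] − [1,6] + [1,2],
  ∂[2,5,8] = [5,8] − [2,8] + [2,5].
The 27×18 boundary matrix has rank 18 and Smith normal form diag(1,1,1,1,1,1,1,1,1,1,1,1,1,1,1,1,1,2).

Now H_k = ker ∂_k / im ∂_{k+1}, so:

  H_0: rank C_0 − rank ∂_1 = 9 − 8 = 1, and the invariant factors of ∂_1 are all 1, so H_0 ≅ Z.
  H_1: rank ker ∂_1 − rank ∂_2 = (27 − 8) − 18 = 1, and ∂_2 has invariant factor 2 > 1, so H_1 ≅ Z ⊕ Z_2.
  H_2: rank ker ∂_2 − rank ∂_3 = (18 − 18) − 0 = 0, and there is no ∂_3, so H_2 ≅ 0.

As a check, the Euler characteristic is 9 − 27 + 18 = 0, which agrees with 1 − 1 + 0 = 0.
(K is a triangulation of the Klein bottle.)

H_0 = Z,  H_1 = Z ⊕ Z_2,  H_2 = 0.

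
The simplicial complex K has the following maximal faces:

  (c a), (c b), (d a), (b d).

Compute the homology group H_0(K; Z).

Fix the vertex order a < b < c < d and write every simplex with vertices in increasing order. Then dim K = 1 and the simplices of K are:

  0-simplices (4): a, b, c, d
  1-simplices (4): ac, ad, bc, bd

Hence C_0 ≅ Z^4, C_1 ≅ Z^4.

∂_1: C_1 → C_0 sends each edge [p,q] (with p < q) to q − p.
The 4×4 boundary matrix has rank 3 and Smith normal form diag(1,1,1).

Now H_k = ker ∂_k / im ∂_{k+1}, so:

  H_0: rank C_0 − rank ∂_1 = 4 − 3 = 1, and the invariant factors of ∂_1 are all 1, so H_0 = Z.

(K is a triangulation of the circle S^1.)

H_0 = Z.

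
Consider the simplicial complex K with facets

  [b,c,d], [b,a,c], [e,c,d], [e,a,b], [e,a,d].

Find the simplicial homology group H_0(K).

Fix the vertex order a < b < c < d < e and write every simplex with vertices in increasing order. Then dim K = 2 and the simplices of K are:

  0-simplices (5): a, b, c, d, e
  1-simplices (10): ab, ac, ad, ae, bc, bd, be, cd, ce, de
  2-simplices (5): abc, abe, ade, bcd, cde

Hence C_0 ≅ Z^5, C_1 ≅ Z^10, C_2 ≅ Z^5.

The boundary map ∂_1: C_1 → C_0 is given by ∂[p,q] = [q] − [p].
As a 5×10 matrix over Z this has rank 4, with invariant factors (1,1,1,1).

∂_2: C_2 → C_1 maps a triangle to the signed sum of its edges. For instance
  ∂abe = be − ae + ab,
  ∂abc = bc − ac + ab.
This gives a 10×5 integer matrix of rank 5; reducing to Smith normal form yields diagonal entries (1,1,1,1,1).

Reading off H_k = ker ∂_k / im ∂_{k+1}:

  H_0: rank C_0 − rank ∂_1 = 5 − 4 = 1, and the invariant factors of ∂_1 are all 1, so H_0 = Z.

(K is a triangulation of the Möbius band.)

H_0 = Z.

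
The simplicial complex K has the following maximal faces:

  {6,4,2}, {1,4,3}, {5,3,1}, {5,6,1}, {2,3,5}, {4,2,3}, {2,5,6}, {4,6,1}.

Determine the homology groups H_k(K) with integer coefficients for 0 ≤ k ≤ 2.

Fix the vertex order 1 < 2 < 3 < 4 < 5 < 6 and write every simplex with vertices in increasing order. Then dim K = 2 and the simplices of K are:

  0-simplices (6): [1], [2], [3], [4], [5], [6]
  1-simplices (12): [1,3], [1,4], [1,5], [1,6], [2,3], [2,4], [2,5], [2,6], [3,4], [3,5], [4,6], [5,6]
  2-simplices (8): [1,3,4], [1,3,5], [1,4,6], [1,5,6], [2,3,4], [2,3,5], [2,4,6], [2,5,6]

Hence C_0 ≅ Z^6, C_1 ≅ Z^12, C_2 ≅ Z^8.

Boundary ∂_1: C_1 → C_0 maps an edge to its endpoints' difference, ∂[p,q] = q − p. For instance
  ∂[2,3] = [3] − [2].
The resulting 6×12 matrix has rank 5, and its Smith normal form has invariant factors (1,1,1,1,1).

Boundary ∂_2: C_2 → C_1 acts by ∂[p,q,r] = [q,r] − [p,r] + [p,q]. For instance
  ∂[2,5,6] = [5,6] − [2,6] + [2,5],
  ∂[1,3,4] = [3,4] − [1,4] + [1,3].
As a 12×8 matrix over Z this has rank 7, with invariant factors (1,1,1,1,1,1,1).

Computing H_k = (kernel of ∂_k) / (image of ∂_{k+1}):

  H_0: rank C_0 − rank ∂_1 = 6 − 5 = 1, and the invariant factors of ∂_1 are all 1, so H_0 = Z.
  H_1: rank ker ∂_1 − rank ∂_2 = (12 − 5) − 7 = 0, and the invariant factors of ∂_2 are all 1, so H_1 = 0.
  H_2: rank ker ∂_2 − rank ∂_3 = (8 − 7) − 0 = 1, and there is no ∂_3, so H_2 = Z.

As a check, the Euler characteristic is 6 − 12 + 8 = 2, which agrees with 1 − 0 + 1 = 2.
(K is a triangulation of the 2-sphere S^2.)

H_0 = Z,  H_1 = 0,  H_2 = Z.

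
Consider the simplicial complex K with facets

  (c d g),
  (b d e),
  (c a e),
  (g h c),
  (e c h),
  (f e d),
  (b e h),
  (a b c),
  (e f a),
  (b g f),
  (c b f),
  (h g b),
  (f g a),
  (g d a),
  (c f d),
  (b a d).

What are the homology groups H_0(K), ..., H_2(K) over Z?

H_0 ≅ Z,  H_1 ≅ Z^2,  H_2 ≅ Z.

Take the total order a < b < c < d < e < f < g < h on the vertex set. Then K (dimension 2) consists of the simplices:

  0-simplices (8): a, b, c, d, e, f, g, h
  1-simplices (24): ab, ac, ad, ae, af, ag, bc, bd, be, bf, bg, bh, cd, ce, cf, cg, ch, de, df, dg, ef, eh, fg, gh
  2-simplices (16): abc, abd, ace, adg, aef, afg, bcf, bde, beh, bfg, bgh, cdf, cdg, ceh, cgh, def

Hence C_0 ≅ Z^8, C_1 ≅ Z^24, C_2 ≅ Z^16.

Boundary ∂_1: C_1 → C_0 is given by ∂[p,q] = [q] − [p].
As a 8×24 matrix over Z this has rank 7, with invariant factors (1,1,1,1,1,1,1).

Boundary ∂_2: C_2 → C_1 acts by ∂[p,q,r] = [q,r] − [p,r] + [p,q]. For instance
  ∂def = ef − df + de,
  ∂abc = bc − ac + ab.
The resulting 24×16 matrix has rank 15, and its Smith normal form has invariant factors (1,1,1,1,1,1,1,1,1,1,1,1,1,1,1).

From H_k ≅ ker(∂_k) / im(∂_{k+1}) we obtain:

  H_0: rank C_0 − rank ∂_1 = 8 − 7 = 1, and the invariant factors of ∂_1 are all 1, so H_0 ≅ Z.
  H_1: rank ker ∂_1 − rank ∂_2 = (24 − 7) − 15 = 2, and the invariant factors of ∂_2 are all 1, so H_1 ≅ Z^2.
  H_2: rank ker ∂_2 − rank ∂_3 = (16 − 15) − 0 = 1, and there is no ∂_3, so H_2 ≅ Z.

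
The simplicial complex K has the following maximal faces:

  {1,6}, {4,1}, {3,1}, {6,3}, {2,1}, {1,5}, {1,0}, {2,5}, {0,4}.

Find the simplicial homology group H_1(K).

H_1 ≅ Z^3.

Order the vertices as 0 < 1 < 2 < 3 < 4 < 5 < 6. Listing each simplex with vertices in this order, K has dimension 1 with simplices:

  0-simplices (7): [0], [1], [2], [3], [4], [5], [6]
  1-simplices (9): [0,1], [0,4], [1,2], [1,3], [1,4], [1,5], [1,6], [2,5], [3,6]

so the chain groups are C_0 ≅ Z^7, C_1 ≅ Z^9.

The boundary map ∂_1: C_1 → C_0 is given by ∂[p,q] = [q] − [p]. For instance
  ∂[0,4] = [4] − [0].
This gives a 7×9 integer matrix of rank 6; reducing to Smith normal form yields diagonal entries (1,1,1,1,1,1).

Now H_k = ker ∂_k / im ∂_{k+1}, so:

  H_1: rank ker ∂_1 − rank ∂_2 = (9 − 6) − 0 = 3, and there is no ∂_2, so H_1 ≅ Z^3.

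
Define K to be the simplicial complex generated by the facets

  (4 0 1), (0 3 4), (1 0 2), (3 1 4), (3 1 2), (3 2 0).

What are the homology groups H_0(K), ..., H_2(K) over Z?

H_0 ≅ Z,  H_1 = 0,  H_2 ≅ Z.

Order the vertices as 0 < 1 < 2 < 3 < 4. Listing each simplex with vertices in this order, K has dimension 2 with simplices:

  0-simplices (5): [0], [1], [2], [3], [4]
  1-simplices (9): [0,1], [0,2], [0,3], [0,4], [1,2], [1,3], [1,4], [2,3], [3,4]
  2-simplices (6): [0,1,2], [0,1,4], [0,2,3], [0,3,4], [1,2,3], [1,3,4]

giving chain groups C_0 ≅ Z^5, C_1 ≅ Z^9, C_2 ≅ Z^6.

∂_1: C_1 → C_0 maps an edge to its endpoints' difference, ∂[p,q] = q − p. For instance
  ∂[0,2] = [2] − [0].
As a 5×9 matrix over Z this has rank 4, with invariant factors (1,1,1,1).

Boundary ∂_2: C_2 → C_1 maps a triangle to the signed sum of its edges. For instance
  ∂[0,1,2] = [1,2] − [0,2] + [0,1],
  ∂[0,1,4] = [1,4] − [0,4] + [0,1].
The resulting 9×6 matrix has rank 5, and its Smith normal form has invariant factors (1,1,1,1,1).

Reading off H_k = ker ∂_k / im ∂_{k+1}:

  H_0: rank C_0 − rank ∂_1 = 5 − 4 = 1, and the invariant factors of ∂_1 are all 1, so H_0 = Z.
  H_1: rank ker ∂_1 − rank ∂_2 = (9 − 4) − 5 = 0, and the invariant factors of ∂_2 are all 1, so H_1 = 0.
  H_2: rank ker ∂_2 − rank ∂_3 = (6 − 5) − 0 = 1, and there is no ∂_3, so H_2 = Z.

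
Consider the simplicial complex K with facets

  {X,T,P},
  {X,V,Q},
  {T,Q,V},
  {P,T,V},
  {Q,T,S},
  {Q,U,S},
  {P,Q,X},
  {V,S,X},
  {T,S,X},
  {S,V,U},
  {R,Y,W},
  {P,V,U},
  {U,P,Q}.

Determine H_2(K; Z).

H_2 = 0.

We work with the vertex ordering P < Q < R < S < T < U < V < W < X < Y. The simplices of K, each written with vertices in increasing order, are:

  0-simplices (10): P, Q, R, S, T, U, V, W, X, Y
  1-simplices (21): PQ, PT, PU, PV, PX, QS, QT, QU, QV, QX, RW, RY, ST, SU, SV, SX, TV, TX, UV, VX, WY
  2-simplices (13): PQU, PQX, PTV, PTX, PUV, QST, QSU, QTV, QVX, RWY, STX, SUV, SVX

giving chain groups C_0 ≅ Z^10, C_1 ≅ Z^21, C_2 ≅ Z^13.

Boundary ∂_1: C_1 → C_0 sends each edge [p,q] (with p < q) to q − p. For instance
  ∂PQ = Q − P.
The 10×21 boundary matrix has rank 8 and Smith normal form diag(1,1,1,1,1,1,1,1).

Boundary ∂_2: C_2 → C_1 acts by ∂[p,q,r] = [q,r] − [p,r] + [p,q]. For instance
  ∂QTV = TV − QV + QT,
  ∂SUV = UV − SV + SU.
As a 21×13 matrix over Z this has rank 13, with invariant factors (1,1,1,1,1,1,1,1,1,1,1,1,2).

Now H_k = ker ∂_k / im ∂_{k+1}, so:

  H_2: rank ker ∂_2 − rank ∂_3 = (13 − 13) − 0 = 0, and there is no ∂_3, so H_2 ≅ 0.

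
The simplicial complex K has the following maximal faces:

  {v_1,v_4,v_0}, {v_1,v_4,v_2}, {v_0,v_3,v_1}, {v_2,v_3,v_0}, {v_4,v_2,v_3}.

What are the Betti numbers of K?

b_0 = 1, b_1 = 1, b_2 = 0.

Fix the vertex order v_0 < v_1 < v_2 < v_3 < v_4 and write every simplex with vertices in increasing order. Then dim K = 2 and the simplices of K are:

  0-simplices (5): [v_0], [v_1], [v_2], [v_3], [v_4]
  1-simplices (10): [v_0,v_1], [v_0,v_2], [v_0,v_3], [v_0,v_4], [v_1,v_2], [v_1,v_3], [v_1,v_4], [v_2,v_3], [v_2,v_4], [v_3,v_4]
  2-simplices (5): [v_0,v_1,v_3], [v_0,v_1,v_4], [v_0,v_2,v_3], [v_1,v_2,v_4], [v_2,v_3,v_4]

giving chain groups C_0 ≅ Z^5, C_1 ≅ Z^10, C_2 ≅ Z^5.

The boundary map ∂_1: C_1 → C_0 is given by ∂[p,q] = [q] − [p]. For instance
  ∂[v_0,v_4] = [v_4] − [v_0].
The 5×10 boundary matrix has rank 4 and Smith normal form diag(1,1,1,1).

∂_2: C_2 → C_1 maps a triangle to the signed sum of its edges. For instance
  ∂[v_0,v_2,v_3] = [v_2,v_3] − [v_0,v_3] + [v_0,v_2],
  ∂[v_1,v_2,v_4] = [v_2,v_4] − [v_1,v_4] + [v_1,v_2].
The 10×5 boundary matrix has rank 5 and Smith normal form diag(1,1,1,1,1).

Computing H_k = (kernel of ∂_k) / (image of ∂_{k+1}):

  H_0: rank C_0 − rank ∂_1 = 5 − 4 = 1, and the invariant factors of ∂_1 are all 1, so H_0 = Z.
  H_1: rank ker ∂_1 − rank ∂_2 = (10 − 4) − 5 = 1, and the invariant factors of ∂_2 are all 1, so H_1 = Z.
  H_2: rank ker ∂_2 − rank ∂_3 = (5 − 5) − 0 = 0, and there is no ∂_3, so H_2 = 0.

As a check, the Euler characteristic is 5 − 10 + 5 = 0, which agrees with 1 − 1 + 0 = 0.

Hence the Betti numbers are b_0 = 1, b_1 = 1, b_2 = 0.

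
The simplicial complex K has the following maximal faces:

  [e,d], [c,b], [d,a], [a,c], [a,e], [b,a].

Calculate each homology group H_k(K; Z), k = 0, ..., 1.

Order the vertices as a < b < c < d < e. Listing each simplex with vertices in this order, K has dimension 1 with simplices:

  0-simplices (5): a, b, c, d, e
  1-simplices (6): ab, ac, ad, ae, bc, de

giving chain groups C_0 ≅ Z^5, C_1 ≅ Z^6.

Boundary ∂_1: C_1 → C_0 maps an edge to its endpoints' difference, ∂[p,q] = q − p. For instance
  ∂de = e − d.
This gives a 5×6 integer matrix of rank 4; reducing to Smith normal form yields diagonal entries (1,1,1,1).

Computing H_k = (kernel of ∂_k) / (image of ∂_{k+1}):

  H_0: rank C_0 − rank ∂_1 = 5 − 4 = 1, and the invariant factors of ∂_1 are all 1, so H_0 = Z.
  H_1: rank ker ∂_1 − rank ∂_2 = (6 − 4) − 0 = 2, and there is no ∂_2, so H_1 = Z^2.

(K is a triangulation of a wedge of 2 circles.)

H_0 = Z,  H_1 = Z^2.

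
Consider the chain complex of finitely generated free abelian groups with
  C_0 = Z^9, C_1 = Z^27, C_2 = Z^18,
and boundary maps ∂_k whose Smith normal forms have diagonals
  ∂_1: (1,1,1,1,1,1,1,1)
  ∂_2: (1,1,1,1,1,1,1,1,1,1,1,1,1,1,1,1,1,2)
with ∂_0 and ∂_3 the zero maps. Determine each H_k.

H_0: b_0 = 9 − 0 − 8 = 1; torsion from ∂_1 factors > 1: none. So H_0 ≅ Z.
H_1: b_1 = 27 − 8 − 18 = 1; torsion from ∂_2 factors > 1: [2]. So H_1 ≅ Z ⊕ Z/2.
H_2: b_2 = 18 − 18 − 0 = 0; torsion from ∂_3 factors > 1: none. So H_2 ≅ 0.

H_0 ≅ Z,  H_1 ≅ Z ⊕ Z/2,  H_2 = 0.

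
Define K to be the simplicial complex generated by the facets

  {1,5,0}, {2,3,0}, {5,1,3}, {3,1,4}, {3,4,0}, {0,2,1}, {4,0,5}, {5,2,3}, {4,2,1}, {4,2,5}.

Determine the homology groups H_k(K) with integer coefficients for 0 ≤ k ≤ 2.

H_0 = Z,  H_1 = Z/2,  H_2 = 0.

We work with the vertex ordering 0 < 1 < 2 < 3 < 4 < 5. The simplices of K, each written with vertices in increasing order, are:

  0-simplices (6): [0], [1], [2], [3], [4], [5]
  1-simplices (15): [0,1], [0,2], [0,3], [0,4], [0,5], [1,2], [1,3], [1,4], [1,5], [2,3], [2,4], [2,5], [3,4], [3,5], [4,5]
  2-simplices (10): [0,1,2], [0,1,5], [0,2,3], [0,3,4], [0,4,5], [1,2,4], [1,3,4], [1,3,5], [2,3,5], [2,4,5]

so the chain groups are C_0 ≅ Z^6, C_1 ≅ Z^15, C_2 ≅ Z^10.

The boundary map ∂_1: C_1 → C_0 sends each edge [p,q] (with p < q) to q − p.
The 6×15 boundary matrix has rank 5 and Smith normal form diag(1,1,1,1,1).

The boundary map ∂_2: C_2 → C_1 sends each 2-simplex [p,q,r] to [q,r] − [p,r] + [p,q]. For instance
  ∂[1,2,4] = [2,4] − [1,4] + [1,2],
  ∂[0,3,4] = [3,4] − [0,4] + [0,3].
The 15×10 boundary matrix has rank 10 and Smith normal form diag(1,1,1,1,1,1,1,1,1,2).

Now H_k = ker ∂_k / im ∂_{k+1}, so:

  H_0: rank C_0 − rank ∂_1 = 6 − 5 = 1, and the invariant factors of ∂_1 are all 1, so H_0 = Z.
  H_1: rank ker ∂_1 − rank ∂_2 = (15 − 5) − 10 = 0, and ∂_2 has invariant factor 2 > 1, so H_1 = Z/2.
  H_2: rank ker ∂_2 − rank ∂_3 = (10 − 10) − 0 = 0, and there is no ∂_3, so H_2 = 0.

As a check, the Euler characteristic is 6 − 15 + 10 = 1, which agrees with 1 − 0 + 0 = 1.
(K is a triangulation of the real projective plane RP^2.)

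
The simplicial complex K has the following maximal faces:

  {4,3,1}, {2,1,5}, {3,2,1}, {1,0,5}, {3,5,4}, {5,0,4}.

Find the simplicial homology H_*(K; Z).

H_0 ≅ Z,  H_1 ≅ Z,  H_2 = 0.

Take the total order 0 < 1 < 2 < 3 < 4 < 5 on the vertex set. Then K (dimension 2) consists of the simplices:

  0-simplices (6): [0], [1], [2], [3], [4], [5]
  1-simplices (12): [0,1], [0,4], [0,5], [1,2], [1,3], [1,4], [1,5], [2,3], [2,5], [3,4], [3,5], [4,5]
  2-simplices (6): [0,1,5], [0,4,5], [1,2,3], [1,2,5], [1,3,4], [3,4,5]

so the chain groups are C_0 ≅ Z^6, C_1 ≅ Z^12, C_2 ≅ Z^6.

∂_1: C_1 → C_0 sends each edge [p,q] (with p < q) to q − p.
The 6×12 boundary matrix has rank 5 and Smith normal form diag(1,1,1,1,1).

The boundary map ∂_2: C_2 → C_1 acts by ∂[p,q,r] = [q,r] − [p,r] + [p,q]. For instance
  ∂[0,1,5] = [1,5] − [0,5] + [0,1],
  ∂[1,3,4] = [3,4] − [1,4] + [1,3].
This gives a 12×6 integer matrix of rank 6; reducing to Smith normal form yields diagonal entries (1,1,1,1,1,1).

Now H_k = ker ∂_k / im ∂_{k+1}, so:

  H_0: rank C_0 − rank ∂_1 = 6 − 5 = 1, and the invariant factors of ∂_1 are all 1, so H_0 ≅ Z.
  H_1: rank ker ∂_1 − rank ∂_2 = (12 − 5) − 6 = 1, and the invariant factors of ∂_2 are all 1, so H_1 ≅ Z.
  H_2: rank ker ∂_2 − rank ∂_3 = (6 − 6) − 0 = 0, and there is no ∂_3, so H_2 ≅ 0.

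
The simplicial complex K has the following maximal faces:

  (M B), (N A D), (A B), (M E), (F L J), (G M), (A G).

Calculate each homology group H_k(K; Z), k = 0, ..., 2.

K has 10 vertices, 11 edges, 2 triangles.
rank ∂_0 = 0, rank ∂_1 = 8 ⇒ b_0 = 10 − 0 − 8 = 2; all invariant factors of ∂_1 are 1 so no torsion. So H_0 = Z^2.
rank ∂_1 = 8, rank ∂_2 = 2 ⇒ b_1 = 11 − 8 − 2 = 1; all invariant factors of ∂_2 are 1 so no torsion. So H_1 = Z.
rank ∂_2 = 2, rank ∂_3 = 0 ⇒ b_2 = 2 − 2 − 0 = 0. So H_2 = 0.

H_0 = Z^2,  H_1 = Z,  H_2 = 0.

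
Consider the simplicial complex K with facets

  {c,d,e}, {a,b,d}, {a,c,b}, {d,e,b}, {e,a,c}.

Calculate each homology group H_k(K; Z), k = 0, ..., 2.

Fix the vertex order a < b < c < d < e and write every simplex with vertices in increasing order. Then dim K = 2 and the simplices of K are:

  0-simplices (5): a, b, c, d, e
  1-simplices (10): ab, ac, ad, ae, bc, bd, be, cd, ce, de
  2-simplices (5): abc, abd, ace, bde, cde

giving chain groups C_0 ≅ Z^5, C_1 ≅ Z^10, C_2 ≅ Z^5.

∂_1: C_1 → C_0 is given by ∂[p,q] = [q] − [p].
The resulting 5×10 matrix has rank 4, and its Smith normal form has invariant factors (1,1,1,1).

∂_2: C_2 → C_1 maps a triangle to the signed sum of its edges. For instance
  ∂bde = de − be + bd,
  ∂cde = de − ce + cd.
As a 10×5 matrix over Z this has rank 5, with invariant factors (1,1,1,1,1).

Now H_k = ker ∂_k / im ∂_{k+1}, so:

  H_0: rank C_0 − rank ∂_1 = 5 − 4 = 1, and the invariant factors of ∂_1 are all 1, so H_0 ≅ Z.
  H_1: rank ker ∂_1 − rank ∂_2 = (10 − 4) − 5 = 1, and the invariant factors of ∂_2 are all 1, so H_1 ≅ Z.
  H_2: rank ker ∂_2 − rank ∂_3 = (5 − 5) − 0 = 0, and there is no ∂_3, so H_2 ≅ 0.

As a check, the Euler characteristic is 5 − 10 + 5 = 0, which agrees with 1 − 1 + 0 = 0.
(K is a triangulation of the Möbius band.)

H_0 = Z,  H_1 = Z,  H_2 = 0.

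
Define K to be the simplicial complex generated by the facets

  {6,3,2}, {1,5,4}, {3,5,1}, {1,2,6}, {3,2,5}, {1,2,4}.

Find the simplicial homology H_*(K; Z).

H_0 = Z,  H_1 = Z,  H_2 = 0.

Order the vertices as 1 < 2 < 3 < 4 < 5 < 6. Listing each simplex with vertices in this order, K has dimension 2 with simplices:

  0-simplices (6): [1], [2], [3], [4], [5], [6]
  1-simplices (12): [1,2], [1,3], [1,4], [1,5], [1,6], [2,3], [2,4], [2,5], [2,6], [3,5], [3,6], [4,5]
  2-simplices (6): [1,2,4], [1,2,6], [1,3,5], [1,4,5], [2,3,5], [2,3,6]

giving chain groups C_0 ≅ Z^6, C_1 ≅ Z^12, C_2 ≅ Z^6.

The boundary map ∂_1: C_1 → C_0 sends each edge [p,q] (with p < q) to q − p.
The resulting 6×12 matrix has rank 5, and its Smith normal form has invariant factors (1,1,1,1,1).

The boundary map ∂_2: C_2 → C_1 acts by ∂[p,q,r] = [q,r] − [p,r] + [p,q]. For instance
  ∂[1,2,4] = [2,4] − [1,4] + [1,2],
  ∂[1,2,6] = [2,6] − [1,6] + [1,2].
This gives a 12×6 integer matrix of rank 6; reducing to Smith normal form yields diagonal entries (1,1,1,1,1,1).

From H_k ≅ ker(∂_k) / im(∂_{k+1}) we obtain:

  H_0: rank C_0 − rank ∂_1 = 6 − 5 = 1, and the invariant factors of ∂_1 are all 1, so H_0 ≅ Z.
  H_1: rank ker ∂_1 − rank ∂_2 = (12 − 5) − 6 = 1, and the invariant factors of ∂_2 are all 1, so H_1 ≅ Z.
  H_2: rank ker ∂_2 − rank ∂_3 = (6 − 6) − 0 = 0, and there is no ∂_3, so H_2 ≅ 0.

As a check, the Euler characteristic is 6 − 12 + 6 = 0, which agrees with 1 − 1 + 0 = 0.
(K is a triangulation of the cylinder S^1 x I.)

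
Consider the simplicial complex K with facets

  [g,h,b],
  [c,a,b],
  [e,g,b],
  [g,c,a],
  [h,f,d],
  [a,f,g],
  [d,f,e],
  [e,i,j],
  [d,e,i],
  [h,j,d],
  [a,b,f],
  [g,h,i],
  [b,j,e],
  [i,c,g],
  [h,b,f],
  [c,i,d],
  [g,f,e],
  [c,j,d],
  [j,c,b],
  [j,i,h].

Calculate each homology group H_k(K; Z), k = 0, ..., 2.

H_0 ≅ Z,  H_1 ≅ Z ⊕ Z/2,  H_2 = 0.

Fix the vertex order a < b < c < d < e < f < g < h < i < j and write every simplex with vertices in increasing order. Then dim K = 2 and the simplices of K are:

  0-simplices (10): a, b, c, d, e, f, g, h, i, j
  1-simplices (30): ab, ac, af, ag, bc, be, bf, bg, bh, bj, cd, cg, ci, cj, de, df, dh, di, dj, ef, eg, ei, ej, fg, fh, gh, gi, hi, hj, ij
  2-simplices (20): abc, abf, acg, afg, bcj, beg, bej, bfh, bgh, cdi, cdj, cgi, def, dei, dfh, dhj, efg, eij, ghi, hij

giving chain groups C_0 ≅ Z^10, C_1 ≅ Z^30, C_2 ≅ Z^20.

∂_1: C_1 → C_0 is given by ∂[p,q] = [q] − [p]. For instance
  ∂de = e − d.
The resulting 10×30 matrix has rank 9, and its Smith normal form has invariant factors (1,1,1,1,1,1,1,1,1).

The boundary map ∂_2: C_2 → C_1 acts by ∂[p,q,r] = [q,r] − [p,r] + [p,q]. For instance
  ∂cdi = di − ci + cd,
  ∂cdj = dj − cj + cd.
The 30×20 boundary matrix has rank 20 and Smith normal form diag(1,1,1,1,1,1,1,1,1,1,1,1,1,1,1,1,1,1,1,2).

Reading off H_k = ker ∂_k / im ∂_{k+1}:

  H_0: rank C_0 − rank ∂_1 = 10 − 9 = 1, and the invariant factors of ∂_1 are all 1, so H_0 = Z.
  H_1: rank ker ∂_1 − rank ∂_2 = (30 − 9) − 20 = 1, and ∂_2 has invariant factor 2 > 1, so H_1 = Z ⊕ Z/2.
  H_2: rank ker ∂_2 − rank ∂_3 = (20 − 20) − 0 = 0, and there is no ∂_3, so H_2 = 0.

As a check, the Euler characteristic is 10 − 30 + 20 = 0, which agrees with 1 − 1 + 0 = 0.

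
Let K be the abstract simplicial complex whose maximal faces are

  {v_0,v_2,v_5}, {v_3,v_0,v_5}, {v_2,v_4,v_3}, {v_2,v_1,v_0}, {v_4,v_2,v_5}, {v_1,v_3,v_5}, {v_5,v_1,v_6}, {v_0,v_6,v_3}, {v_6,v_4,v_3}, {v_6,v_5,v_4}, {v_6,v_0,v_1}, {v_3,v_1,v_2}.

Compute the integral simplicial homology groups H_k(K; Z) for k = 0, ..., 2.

H_0 ≅ Z,  H_1 ≅ Z/2,  H_2 = 0.

Fix the vertex order v_0 < v_1 < v_2 < v_3 < v_4 < v_5 < v_6 and write every simplex with vertices in increasing order. Then dim K = 2 and the simplices of K are:

  0-simplices (7): [v_0], [v_1], [v_2], [v_3], [v_4], [v_5], [v_6]
  1-simplices (18): (18 of them)
  2-simplices (12): (12 of them)

Hence C_0 ≅ Z^7, C_1 ≅ Z^18, C_2 ≅ Z^12.

∂_1: C_1 → C_0 maps an edge to its endpoints' difference, ∂[p,q] = q − p.
The resulting 7×18 matrix has rank 6, and its Smith normal form has invariant factors (1,1,1,1,1,1).

The boundary map ∂_2: C_2 → C_1 sends each 2-simplex [p,q,r] to [q,r] − [p,r] + [p,q]. For instance
  ∂[v_1,v_3,v_5] = [v_3,v_5] − [v_1,v_5] + [v_1,v_3],
  ∂[v_0,v_1,v_6] = [v_1,v_6] − [v_0,v_6] + [v_0,v_1].
This gives a 18×12 integer matrix of rank 12; reducing to Smith normal form yields diagonal entries (1,1,1,1,1,1,1,1,1,1,1,2).

Reading off H_k = ker ∂_k / im ∂_{k+1}:

  H_0: rank C_0 − rank ∂_1 = 7 − 6 = 1, and the invariant factors of ∂_1 are all 1, so H_0 ≅ Z.
  H_1: rank ker ∂_1 − rank ∂_2 = (18 − 6) − 12 = 0, and ∂_2 has invariant factor 2 > 1, so H_1 ≅ Z/2.
  H_2: rank ker ∂_2 − rank ∂_3 = (12 − 12) − 0 = 0, and there is no ∂_3, so H_2 ≅ 0.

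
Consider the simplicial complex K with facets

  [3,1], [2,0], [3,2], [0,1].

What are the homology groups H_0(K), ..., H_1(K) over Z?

H_0 ≅ Z,  H_1 ≅ Z.

Order the vertices as 0 < 1 < 2 < 3. Listing each simplex with vertices in this order, K has dimension 1 with simplices:

  0-simplices (4): [0], [1], [2], [3]
  1-simplices (4): [0,1], [0,2], [1,3], [2,3]

so the chain groups are C_0 ≅ Z^4, C_1 ≅ Z^4.

Boundary ∂_1: C_1 → C_0 maps an edge to its endpoints' difference, ∂[p,q] = q − p. For instance
  ∂[2,3] = [3] − [2].
As a 4×4 matrix over Z this has rank 3, with invariant factors (1,1,1).

From H_k ≅ ker(∂_k) / im(∂_{k+1}) we obtain:

  H_0: rank C_0 − rank ∂_1 = 4 − 3 = 1, and the invariant factors of ∂_1 are all 1, so H_0 = Z.
  H_1: rank ker ∂_1 − rank ∂_2 = (4 − 3) − 0 = 1, and there is no ∂_2, so H_1 = Z.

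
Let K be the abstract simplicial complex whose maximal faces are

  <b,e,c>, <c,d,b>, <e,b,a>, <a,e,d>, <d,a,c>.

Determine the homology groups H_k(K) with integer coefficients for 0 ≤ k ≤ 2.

H_0 ≅ Z,  H_1 ≅ Z,  H_2 = 0.

Order the vertices as a < b < c < d < e. Listing each simplex with vertices in this order, K has dimension 2 with simplices:

  0-simplices (5): a, b, c, d, e
  1-simplices (10): ab, ac, ad, ae, bc, bd, be, cd, ce, de
  2-simplices (5): abe, acd, ade, bcd, bce

so the chain groups are C_0 ≅ Z^5, C_1 ≅ Z^10, C_2 ≅ Z^5.

The boundary map ∂_1: C_1 → C_0 sends each edge [p,q] (with p < q) to q − p.
As a 5×10 matrix over Z this has rank 4, with invariant factors (1,1,1,1).

∂_2: C_2 → C_1 maps a triangle to the signed sum of its edges. For instance
  ∂ade = de − ae + ad,
  ∂abe = be − ae + ab.
This gives a 10×5 integer matrix of rank 5; reducing to Smith normal form yields diagonal entries (1,1,1,1,1).

Now H_k = ker ∂_k / im ∂_{k+1}, so:

  H_0: rank C_0 − rank ∂_1 = 5 − 4 = 1, and the invariant factors of ∂_1 are all 1, so H_0 ≅ Z.
  H_1: rank ker ∂_1 − rank ∂_2 = (10 − 4) − 5 = 1, and the invariant factors of ∂_2 are all 1, so H_1 ≅ Z.
  H_2: rank ker ∂_2 − rank ∂_3 = (5 − 5) − 0 = 0, and there is no ∂_3, so H_2 ≅ 0.

(K is a triangulation of the Möbius band.)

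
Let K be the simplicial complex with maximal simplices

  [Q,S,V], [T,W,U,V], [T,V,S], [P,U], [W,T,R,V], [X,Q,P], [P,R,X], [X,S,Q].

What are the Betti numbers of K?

b_0 = 1, b_1 = 2, b_2 = 0, b_3 = 0.

We work with the vertex ordering P < Q < R < S < T < U < V < W < X. The simplices of K, each written with vertices in increasing order, are:

  0-simplices (9): P, Q, R, S, T, U, V, W, X
  1-simplices (20): PQ, PR, PU, PX, QS, QV, QX, RT, RV, RW, RX, ST, SV, SX, TU, TV, TW, UV, UW, VW
  2-simplices (12): PQX, PRX, QSV, QSX, RTV, RTW, RVW, STV, TUV, TUW, TVW, UVW
  3-simplices (2): RTVW, TUVW

Hence C_0 ≅ Z^9, C_1 ≅ Z^20, C_2 ≅ Z^12, C_3 ≅ Z^2.

∂_1: C_1 → C_0 is given by ∂[p,q] = [q] − [p]. For instance
  ∂ST = T − S.
The 9×20 boundary matrix has rank 8 and Smith normal form diag(1,1,1,1,1,1,1,1).

The boundary map ∂_2: C_2 → C_1 sends each 2-simplex [p,q,r] to [q,r] − [p,r] + [p,q]. For instance
  ∂TUW = UW − TW + TU,
  ∂RTV = TV − RV + RT.
The 20×12 boundary matrix has rank 10 and Smith normal form diag(1,1,1,1,1,1,1,1,1,1).

The boundary map ∂_3: C_3 → C_2 sends each 3-simplex σ to the alternating sum Σ_i (−1)^i (σ with its i-th vertex removed). For instance
  ∂RTVW = TVW − RVW + RTW − RTV,
  ∂TUVW = UVW − TVW + TUW − TUV.
The 12×2 boundary matrix has rank 2 and Smith normal form diag(1,1).

Reading off H_k = ker ∂_k / im ∂_{k+1}:

  H_0: rank C_0 − rank ∂_1 = 9 − 8 = 1, and the invariant factors of ∂_1 are all 1, so H_0 ≅ Z.
  H_1: rank ker ∂_1 − rank ∂_2 = (20 − 8) − 10 = 2, and the invariant factors of ∂_2 are all 1, so H_1 ≅ Z^2.
  H_2: rank ker ∂_2 − rank ∂_3 = (12 − 10) − 2 = 0, and the invariant factors of ∂_3 are all 1, so H_2 ≅ 0.
  H_3: rank ker ∂_3 − rank ∂_4 = (2 − 2) − 0 = 0, and there is no ∂_4, so H_3 ≅ 0.

Hence the Betti numbers are b_0 = 1, b_1 = 2, b_2 = 0, b_3 = 0.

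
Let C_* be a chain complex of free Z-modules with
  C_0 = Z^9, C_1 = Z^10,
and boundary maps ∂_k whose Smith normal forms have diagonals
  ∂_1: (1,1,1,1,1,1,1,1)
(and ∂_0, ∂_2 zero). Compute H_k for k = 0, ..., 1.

H_0: b_0 = 9 − 0 − 8 = 1; torsion from ∂_1 factors > 1: none. So H_0 ≅ Z.
H_1: b_1 = 10 − 8 − 0 = 2; torsion from ∂_2 factors > 1: none. So H_1 ≅ Z^2.

H_0 ≅ Z,  H_1 ≅ Z^2.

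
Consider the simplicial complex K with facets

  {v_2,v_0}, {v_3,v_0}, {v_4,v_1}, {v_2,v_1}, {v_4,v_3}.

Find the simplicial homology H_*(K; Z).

Take the total order v_0 < v_1 < v_2 < v_3 < v_4 on the vertex set. Then K (dimension 1) consists of the simplices:

  0-simplices (5): [v_0], [v_1], [v_2], [v_3], [v_4]
  1-simplices (5): [v_0,v_2], [v_0,v_3], [v_1,v_2], [v_1,v_4], [v_3,v_4]

Hence C_0 ≅ Z^5, C_1 ≅ Z^5.

∂_1: C_1 → C_0 is given by ∂[p,q] = [q] − [p].
This gives a 5×5 integer matrix of rank 4; reducing to Smith normal form yields diagonal entries (1,1,1,1).

Reading off H_k = ker ∂_k / im ∂_{k+1}:

  H_0: rank C_0 − rank ∂_1 = 5 − 4 = 1, and the invariant factors of ∂_1 are all 1, so H_0 ≅ Z.
  H_1: rank ker ∂_1 − rank ∂_2 = (5 − 4) − 0 = 1, and there is no ∂_2, so H_1 ≅ Z.

H_0 = Z,  H_1 = Z.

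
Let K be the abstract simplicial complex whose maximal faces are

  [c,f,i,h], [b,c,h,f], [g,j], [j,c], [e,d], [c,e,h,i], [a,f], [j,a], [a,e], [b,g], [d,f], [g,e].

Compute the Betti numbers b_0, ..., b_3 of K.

Order the vertices as a < b < c < d < e < f < g < h < i < j. Listing each simplex with vertices in this order, K has dimension 3 with simplices:

  0-simplices (10): a, b, c, d, e, f, g, h, i, j
  1-simplices (21): ae, af, aj, bc, bf, bg, bh, ce, cf, ch, ci, cj, de, df, eg, eh, ei, fh, fi, gj, hi
  2-simplices (10): bcf, bch, bfh, ceh, cei, cfh, cfi, chi, ehi, fhi
  3-simplices (3): bcfh, cehi, cfhi

so the chain groups are C_0 ≅ Z^10, C_1 ≅ Z^21, C_2 ≅ Z^10, C_3 ≅ Z^3.

Boundary ∂_1: C_1 → C_0 is given by ∂[p,q] = [q] − [p]. For instance
  ∂cj = j − c.
The resulting 10×21 matrix has rank 9, and its Smith normal form has invariant factors (1,1,1,1,1,1,1,1,1).

Boundary ∂_2: C_2 → C_1 maps a triangle to the signed sum of its edges. For instance
  ∂cfi = fi − ci + cf,
  ∂chi = hi − ci + ch.
This gives a 21×10 integer matrix of rank 7; reducing to Smith normal form yields diagonal entries (1,1,1,1,1,1,1).

The boundary map ∂_3: C_3 → C_2 sends each 3-simplex σ to the alternating sum Σ_i (−1)^i (σ with its i-th vertex removed). For instance
  ∂cehi = ehi − chi + cei − ceh,
  ∂cfhi = fhi − chi + cfi − cfh.
The 10×3 boundary matrix has rank 3 and Smith normal form diag(1,1,1).

Reading off H_k = ker ∂_k / im ∂_{k+1}:

  H_0: rank C_0 − rank ∂_1 = 10 − 9 = 1, and the invariant factors of ∂_1 are all 1, so H_0 = Z.
  H_1: rank ker ∂_1 − rank ∂_2 = (21 − 9) − 7 = 5, and the invariant factors of ∂_2 are all 1, so H_1 = Z^5.
  H_2: rank ker ∂_2 − rank ∂_3 = (10 − 7) − 3 = 0, and the invariant factors of ∂_3 are all 1, so H_2 = 0.
  H_3: rank ker ∂_3 − rank ∂_4 = (3 − 3) − 0 = 0, and there is no ∂_4, so H_3 = 0.

As a check, the Euler characteristic is 10 − 21 + 10 − 3 = -4, which agrees with 1 − 5 + 0 − 0 = -4.

Hence the Betti numbers are b_0 = 1, b_1 = 5, b_2 = 0, b_3 = 0.

b_0 = 1, b_1 = 5, b_2 = 0, b_3 = 0.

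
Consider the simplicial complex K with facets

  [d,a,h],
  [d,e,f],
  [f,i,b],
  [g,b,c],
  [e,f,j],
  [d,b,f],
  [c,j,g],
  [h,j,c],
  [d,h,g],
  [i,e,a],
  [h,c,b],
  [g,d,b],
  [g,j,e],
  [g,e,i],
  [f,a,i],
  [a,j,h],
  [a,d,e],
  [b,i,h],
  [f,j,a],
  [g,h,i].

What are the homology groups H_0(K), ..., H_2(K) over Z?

Order the vertices as a < b < c < d < e < f < g < h < i < j. Listing each simplex with vertices in this order, K has dimension 2 with simplices:

  0-simplices (10): a, b, c, d, e, f, g, h, i, j
  1-simplices (30): ad, ae, af, ah, ai, aj, bc, bd, bf, bg, bh, bi, cg, ch, cj, de, df, dg, dh, ef, eg, ei, ej, fi, fj, gh, gi, gj, hi, hj
  2-simplices (20): ade, adh, aei, afi, afj, ahj, bcg, bch, bdf, bdg, bfi, bhi, cgj, chj, def, dgh, efj, egi, egj, ghi

so the chain groups are C_0 ≅ Z^10, C_1 ≅ Z^30, C_2 ≅ Z^20.

The boundary map ∂_1: C_1 → C_0 sends each edge [p,q] (with p < q) to q − p. For instance
  ∂gj = j − g.
This gives a 10×30 integer matrix of rank 9; reducing to Smith normal form yields diagonal entries (1,1,1,1,1,1,1,1,1).

The boundary map ∂_2: C_2 → C_1 maps a triangle to the signed sum of its edges. For instance
  ∂bdf = df − bf + bd,
  ∂adh = dh − ah + ad.
This gives a 30×20 integer matrix of rank 20; reducing to Smith normal form yields diagonal entries (1,1,1,1,1,1,1,1,1,1,1,1,1,1,1,1,1,1,1,2).

From H_k ≅ ker(∂_k) / im(∂_{k+1}) we obtain:

  H_0: rank C_0 − rank ∂_1 = 10 − 9 = 1, and the invariant factors of ∂_1 are all 1, so H_0 ≅ Z.
  H_1: rank ker ∂_1 − rank ∂_2 = (30 − 9) − 20 = 1, and ∂_2 has invariant factor 2 > 1, so H_1 ≅ Z ⊕ Z_2.
  H_2: rank ker ∂_2 − rank ∂_3 = (20 − 20) − 0 = 0, and there is no ∂_3, so H_2 ≅ 0.

As a check, the Euler characteristic is 10 − 30 + 20 = 0, which agrees with 1 − 1 + 0 = 0.

H_0 = Z,  H_1 = Z ⊕ Z_2,  H_2 = 0.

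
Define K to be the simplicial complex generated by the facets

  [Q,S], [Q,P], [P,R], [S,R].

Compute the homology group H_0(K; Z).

H_0 ≅ Z.

We work with the vertex ordering P < Q < R < S. The simplices of K, each written with vertices in increasing order, are:

  0-simplices (4): P, Q, R, S
  1-simplices (4): PQ, PR, QS, RS

giving chain groups C_0 ≅ Z^4, C_1 ≅ Z^4.

Boundary ∂_1: C_1 → C_0 sends each edge [p,q] (with p < q) to q − p.
As a 4×4 matrix over Z this has rank 3, with invariant factors (1,1,1).

Reading off H_k = ker ∂_k / im ∂_{k+1}:

  H_0: rank C_0 − rank ∂_1 = 4 − 3 = 1, and the invariant factors of ∂_1 are all 1, so H_0 = Z.

(K is a triangulation of the circle S^1.)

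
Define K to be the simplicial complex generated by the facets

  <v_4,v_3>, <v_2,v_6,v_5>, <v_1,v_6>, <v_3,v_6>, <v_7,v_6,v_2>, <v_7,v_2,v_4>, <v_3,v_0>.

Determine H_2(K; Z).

Order the vertices as v_0 < v_1 < v_2 < v_3 < v_4 < v_5 < v_6 < v_7. Listing each simplex with vertices in this order, K has dimension 2 with simplices:

  0-simplices (8): [v_0], [v_1], [v_2], [v_3], [v_4], [v_5], [v_6], [v_7]
  1-simplices (11): [v_0,v_3], [v_1,v_6], [v_2,v_4], [v_2,v_5], [v_2,v_6], [v_2,v_7], [v_3,v_4], [v_3,v_6], [v_4,v_7], [v_5,v_6], [v_6,v_7]
  2-simplices (3): [v_2,v_4,v_7], [v_2,v_5,v_6], [v_2,v_6,v_7]

so the chain groups are C_0 ≅ Z^8, C_1 ≅ Z^11, C_2 ≅ Z^3.

∂_1: C_1 → C_0 is given by ∂[p,q] = [q] − [p]. For instance
  ∂[v_2,v_4] = [v_4] − [v_2].
As a 8×11 matrix over Z this has rank 7, with invariant factors (1,1,1,1,1,1,1).

The boundary map ∂_2: C_2 → C_1 sends each 2-simplex [p,q,r] to [q,r] − [p,r] + [p,q]. For instance
  ∂[v_2,v_6,v_7] = [v_6,v_7] − [v_2,v_7] + [v_2,v_6],
  ∂[v_2,v_5,v_6] = [v_5,v_6] − [v_2,v_6] + [v_2,v_5].
The resulting 11×3 matrix has rank 3, and its Smith normal form has invariant factors (1,1,1).

Computing H_k = (kernel of ∂_k) / (image of ∂_{k+1}):

  H_2: rank ker ∂_2 − rank ∂_3 = (3 − 3) − 0 = 0, and there is no ∂_3, so H_2 ≅ 0.

H_2 = 0.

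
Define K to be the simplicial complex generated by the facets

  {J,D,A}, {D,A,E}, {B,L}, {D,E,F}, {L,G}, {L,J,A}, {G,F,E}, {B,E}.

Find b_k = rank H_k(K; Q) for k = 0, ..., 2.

Take the total order A < B < D < E < F < G < J < L on the vertex set. Then K (dimension 2) consists of the simplices:

  0-simplices (8): A, B, D, E, F, G, J, L
  1-simplices (14): AD, AE, AJ, AL, BE, BL, DE, DF, DJ, EF, EG, FG, GL, JL
  2-simplices (5): ADE, ADJ, AJL, DEF, EFG

Hence C_0 ≅ Z^8, C_1 ≅ Z^14, C_2 ≅ Z^5.

Boundary ∂_1: C_1 → C_0 maps an edge to its endpoints' difference, ∂[p,q] = q − p.
The 8×14 boundary matrix has rank 7 and Smith normal form diag(1,1,1,1,1,1,1).

Boundary ∂_2: C_2 → C_1 sends each 2-simplex [p,q,r] to [q,r] − [p,r] + [p,q]. For instance
  ∂ADE = DE − AE + AD,
  ∂EFG = FG − EG + EF.
This gives a 14×5 integer matrix of rank 5; reducing to Smith normal form yields diagonal entries (1,1,1,1,1).

Now H_k = ker ∂_k / im ∂_{k+1}, so:

  H_0: rank C_0 − rank ∂_1 = 8 − 7 = 1, and the invariant factors of ∂_1 are all 1, so H_0 = Z.
  H_1: rank ker ∂_1 − rank ∂_2 = (14 − 7) − 5 = 2, and the invariant factors of ∂_2 are all 1, so H_1 = Z^2.
  H_2: rank ker ∂_2 − rank ∂_3 = (5 − 5) − 0 = 0, and there is no ∂_3, so H_2 = 0.

Hence the Betti numbers are b_0 = 1, b_1 = 2, b_2 = 0.

b_0 = 1, b_1 = 2, b_2 = 0.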